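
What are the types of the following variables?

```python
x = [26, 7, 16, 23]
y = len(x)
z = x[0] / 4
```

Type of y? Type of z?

len() returns int; int / int returns float

int, float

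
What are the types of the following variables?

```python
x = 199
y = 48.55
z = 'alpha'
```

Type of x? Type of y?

x is int; y is float

int, float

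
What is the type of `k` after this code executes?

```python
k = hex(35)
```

hex() returns str representation

str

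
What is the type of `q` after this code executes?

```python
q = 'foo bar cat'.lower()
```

str.lower() returns str

str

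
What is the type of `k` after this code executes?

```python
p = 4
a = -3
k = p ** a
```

int ** negative int returns float

float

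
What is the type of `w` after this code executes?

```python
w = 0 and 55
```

'and' returns the first falsy value (0, which is int)

int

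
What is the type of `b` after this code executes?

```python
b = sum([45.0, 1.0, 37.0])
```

sum() of floats returns float

float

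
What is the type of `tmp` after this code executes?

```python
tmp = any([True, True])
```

any() returns bool

bool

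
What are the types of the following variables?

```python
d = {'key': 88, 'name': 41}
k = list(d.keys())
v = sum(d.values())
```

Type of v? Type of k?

sum of int values returns int; list(...) returns list

int, list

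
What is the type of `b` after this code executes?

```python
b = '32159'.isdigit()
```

str.isdigit() returns bool

bool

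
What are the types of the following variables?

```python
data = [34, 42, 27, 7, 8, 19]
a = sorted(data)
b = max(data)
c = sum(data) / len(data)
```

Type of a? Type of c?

sorted() returns list; int / int returns float

list, float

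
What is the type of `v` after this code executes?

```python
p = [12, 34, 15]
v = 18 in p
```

'in' operator returns bool

bool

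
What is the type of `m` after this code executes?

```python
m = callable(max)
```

callable() returns bool

bool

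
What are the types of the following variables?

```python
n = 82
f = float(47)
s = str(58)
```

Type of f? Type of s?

f is float; s is str

float, str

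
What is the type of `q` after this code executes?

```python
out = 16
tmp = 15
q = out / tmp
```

int / int always returns float in Python 3 (16 / 15 = 1.06667)

float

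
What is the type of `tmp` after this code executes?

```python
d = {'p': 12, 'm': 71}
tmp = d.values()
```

.values() returns a dict_values view object

dict_values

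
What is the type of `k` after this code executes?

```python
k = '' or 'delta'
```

'or' returns first truthy value ('delta', which is str)

str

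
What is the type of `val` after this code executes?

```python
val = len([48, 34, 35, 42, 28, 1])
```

len() always returns int

int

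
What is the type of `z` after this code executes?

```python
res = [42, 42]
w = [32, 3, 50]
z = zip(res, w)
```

zip() returns a zip iterator object

zip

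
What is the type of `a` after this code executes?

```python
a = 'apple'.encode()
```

str.encode() returns bytes

bytes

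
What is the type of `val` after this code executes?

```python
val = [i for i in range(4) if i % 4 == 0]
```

A list comprehension [...] produces a list

list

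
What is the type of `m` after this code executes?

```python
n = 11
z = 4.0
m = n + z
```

int + float returns float (11 + 4.0 = 15.0)

float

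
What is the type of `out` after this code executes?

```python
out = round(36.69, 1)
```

round() with ndigits arg returns float

float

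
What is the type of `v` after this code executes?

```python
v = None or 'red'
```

'or' with None returns the other value ('red', str)

str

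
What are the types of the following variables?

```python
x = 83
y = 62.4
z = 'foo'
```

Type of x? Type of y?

x is int; y is float

int, float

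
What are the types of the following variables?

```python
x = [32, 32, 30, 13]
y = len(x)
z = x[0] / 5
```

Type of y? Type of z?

len() returns int; int / int returns float

int, float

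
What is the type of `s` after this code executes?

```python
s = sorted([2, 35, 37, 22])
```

sorted() always returns list

list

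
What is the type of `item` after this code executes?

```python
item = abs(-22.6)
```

abs() of float returns float

float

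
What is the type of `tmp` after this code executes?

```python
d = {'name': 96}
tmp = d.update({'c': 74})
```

dict.update() returns None

NoneType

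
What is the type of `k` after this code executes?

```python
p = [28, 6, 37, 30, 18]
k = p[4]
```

Indexing a list of ints returns int (p[4] = 18)

int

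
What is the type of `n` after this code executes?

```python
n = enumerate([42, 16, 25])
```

enumerate() returns an enumerate iterator object

enumerate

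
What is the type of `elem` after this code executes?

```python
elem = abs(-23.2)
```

abs() of float returns float

float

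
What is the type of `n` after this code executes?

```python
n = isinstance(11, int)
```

isinstance() returns bool

bool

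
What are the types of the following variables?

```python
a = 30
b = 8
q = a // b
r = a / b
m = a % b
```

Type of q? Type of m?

int // int returns int; int % int returns int

int, int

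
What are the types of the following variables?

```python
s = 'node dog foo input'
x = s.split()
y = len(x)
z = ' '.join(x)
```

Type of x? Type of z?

str.split() returns list; str.join() returns str

list, str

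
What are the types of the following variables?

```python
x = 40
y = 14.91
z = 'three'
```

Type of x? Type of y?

x is int; y is float

int, float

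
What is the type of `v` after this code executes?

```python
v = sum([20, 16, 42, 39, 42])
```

sum() of ints returns int

int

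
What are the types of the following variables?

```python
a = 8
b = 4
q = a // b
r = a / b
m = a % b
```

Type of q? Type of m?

int // int returns int; int % int returns int

int, int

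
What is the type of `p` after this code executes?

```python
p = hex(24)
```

hex() returns str representation

str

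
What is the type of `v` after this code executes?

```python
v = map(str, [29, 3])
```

map() returns a map iterator object

map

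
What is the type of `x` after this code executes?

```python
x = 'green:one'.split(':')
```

str.split() returns list

list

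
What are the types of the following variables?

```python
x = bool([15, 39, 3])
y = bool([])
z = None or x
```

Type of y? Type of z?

bool() returns bool; None or <bool> returns the bool

bool, bool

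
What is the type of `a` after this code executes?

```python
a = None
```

None has type NoneType

NoneType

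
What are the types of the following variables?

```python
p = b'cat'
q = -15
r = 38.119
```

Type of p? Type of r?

p is bytes; r is float

bytes, float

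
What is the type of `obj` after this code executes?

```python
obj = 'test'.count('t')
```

str.count() returns int

int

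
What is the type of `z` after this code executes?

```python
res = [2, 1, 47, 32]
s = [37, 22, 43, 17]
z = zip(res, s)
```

zip() returns a zip iterator object

zip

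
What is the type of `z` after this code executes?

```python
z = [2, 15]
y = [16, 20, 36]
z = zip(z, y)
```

zip() returns a zip iterator object

zip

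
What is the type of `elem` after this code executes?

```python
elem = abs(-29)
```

abs() of int returns int

int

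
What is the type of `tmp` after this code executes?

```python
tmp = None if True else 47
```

Ternary: condition is True, if branch (None) taken → NoneType

NoneType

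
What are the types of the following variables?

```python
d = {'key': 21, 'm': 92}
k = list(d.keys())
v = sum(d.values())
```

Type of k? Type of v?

list(...) returns list; sum of int values returns int

list, int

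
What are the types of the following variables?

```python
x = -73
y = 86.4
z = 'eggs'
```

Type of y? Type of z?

y is float; z is str

float, str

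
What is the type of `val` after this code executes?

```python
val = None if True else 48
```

Ternary: condition is True, if branch (None) taken → NoneType

NoneType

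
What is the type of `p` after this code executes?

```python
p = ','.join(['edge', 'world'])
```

str.join() returns str

str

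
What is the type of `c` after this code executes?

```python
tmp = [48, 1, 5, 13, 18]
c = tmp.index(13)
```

list.index() returns int

int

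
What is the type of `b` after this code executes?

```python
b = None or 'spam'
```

'or' with None returns the other value ('spam', str)

str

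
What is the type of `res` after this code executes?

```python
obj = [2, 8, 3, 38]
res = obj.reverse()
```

list.reverse() returns None

NoneType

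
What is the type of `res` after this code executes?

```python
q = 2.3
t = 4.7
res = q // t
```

float // float returns float (floor division preserves float type)

float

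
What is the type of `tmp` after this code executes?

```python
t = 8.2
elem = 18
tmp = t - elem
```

float - int returns float (8.2 - 18 = -9.8)

float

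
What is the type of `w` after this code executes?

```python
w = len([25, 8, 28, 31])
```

len() always returns int

int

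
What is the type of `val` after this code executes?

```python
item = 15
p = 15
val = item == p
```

Equality comparison returns bool

bool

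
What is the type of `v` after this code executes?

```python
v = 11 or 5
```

'or' returns the first truthy value (11, which is int)

int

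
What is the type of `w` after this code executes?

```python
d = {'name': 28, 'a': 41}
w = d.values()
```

.values() returns a dict_values view object

dict_values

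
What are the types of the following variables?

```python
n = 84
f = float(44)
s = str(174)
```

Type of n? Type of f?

n is int; f is float

int, float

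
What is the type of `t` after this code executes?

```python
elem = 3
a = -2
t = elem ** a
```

int ** negative int returns float

float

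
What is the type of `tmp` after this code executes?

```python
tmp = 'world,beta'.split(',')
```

str.split() returns list

list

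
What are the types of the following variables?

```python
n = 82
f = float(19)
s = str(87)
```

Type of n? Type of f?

n is int; f is float

int, float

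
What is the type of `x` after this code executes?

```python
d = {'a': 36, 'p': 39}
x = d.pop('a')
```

dict.pop() returns the value (int)

int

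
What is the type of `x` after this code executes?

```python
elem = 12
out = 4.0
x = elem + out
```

int + float returns float (12 + 4.0 = 16.0)

float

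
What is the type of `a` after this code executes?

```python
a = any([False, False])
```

any() returns bool

bool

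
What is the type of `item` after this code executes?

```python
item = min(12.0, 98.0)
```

min() of floats returns float

float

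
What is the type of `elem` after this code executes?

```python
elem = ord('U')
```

ord() returns int (Unicode code point)

int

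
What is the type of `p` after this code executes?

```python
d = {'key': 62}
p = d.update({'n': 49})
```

dict.update() returns None

NoneType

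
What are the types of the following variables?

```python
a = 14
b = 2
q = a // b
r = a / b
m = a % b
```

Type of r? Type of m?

int / int returns float; int % int returns int

float, int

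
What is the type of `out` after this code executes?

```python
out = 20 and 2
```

'and' returns the last value when all truthy (2, which is int)

int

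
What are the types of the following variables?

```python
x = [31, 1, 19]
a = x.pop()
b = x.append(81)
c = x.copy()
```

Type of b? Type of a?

list.append() returns None; list.pop() returns the element (int)

NoneType, int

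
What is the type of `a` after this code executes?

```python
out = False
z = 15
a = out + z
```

bool + int returns int (False is 0, so 0 + 15 = 15)

int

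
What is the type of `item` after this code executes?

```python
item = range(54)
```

range() returns a range object

range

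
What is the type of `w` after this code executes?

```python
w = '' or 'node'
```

'or' returns first truthy value ('node', which is str)

str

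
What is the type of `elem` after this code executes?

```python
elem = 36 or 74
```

'or' returns the first truthy value (36, which is int)

int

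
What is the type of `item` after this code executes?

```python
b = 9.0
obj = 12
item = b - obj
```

float - int returns float (9.0 - 12 = -3.0)

float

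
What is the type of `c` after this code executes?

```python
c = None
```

None has type NoneType

NoneType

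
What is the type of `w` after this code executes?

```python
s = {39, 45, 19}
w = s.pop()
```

Popping from a set of ints returns int

int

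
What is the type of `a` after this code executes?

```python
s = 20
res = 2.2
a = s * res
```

int * float returns float (20 * 2.2 = 44.0)

float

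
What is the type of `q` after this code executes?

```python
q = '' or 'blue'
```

'or' returns first truthy value ('blue', which is str)

str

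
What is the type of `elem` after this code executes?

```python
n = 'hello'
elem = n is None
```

'is' comparison returns bool

bool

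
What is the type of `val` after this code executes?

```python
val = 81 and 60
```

'and' returns the last value when all truthy (60, which is int)

int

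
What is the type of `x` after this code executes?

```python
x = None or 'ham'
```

'or' with None returns the other value ('ham', str)

str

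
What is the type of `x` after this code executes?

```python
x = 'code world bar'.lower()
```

str.lower() returns str

str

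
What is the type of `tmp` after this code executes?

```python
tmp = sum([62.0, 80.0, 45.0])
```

sum() of floats returns float

float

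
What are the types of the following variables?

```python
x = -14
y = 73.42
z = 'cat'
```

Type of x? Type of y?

x is int; y is float

int, float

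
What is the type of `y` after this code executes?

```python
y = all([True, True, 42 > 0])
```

all() returns bool

bool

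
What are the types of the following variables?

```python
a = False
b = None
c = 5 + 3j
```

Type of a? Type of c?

a is bool; c is complex

bool, complex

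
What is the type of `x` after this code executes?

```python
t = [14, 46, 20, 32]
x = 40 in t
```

'in' operator returns bool

bool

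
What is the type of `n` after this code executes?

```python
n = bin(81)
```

bin() returns str representation

str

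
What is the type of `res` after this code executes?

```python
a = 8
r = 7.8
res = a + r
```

int + float returns float (8 + 7.8 = 15.8)

float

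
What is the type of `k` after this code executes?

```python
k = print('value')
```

print() returns None

NoneType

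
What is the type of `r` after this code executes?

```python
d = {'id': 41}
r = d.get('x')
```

dict.get() returns None when key 'x' is not found and no default given

NoneType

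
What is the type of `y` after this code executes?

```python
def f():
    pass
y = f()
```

A function with no return statement returns None

NoneType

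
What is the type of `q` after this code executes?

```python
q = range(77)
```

range() returns a range object

range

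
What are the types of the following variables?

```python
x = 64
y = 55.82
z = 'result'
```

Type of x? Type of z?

x is int; z is str

int, str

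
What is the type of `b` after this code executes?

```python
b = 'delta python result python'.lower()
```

str.lower() returns str

str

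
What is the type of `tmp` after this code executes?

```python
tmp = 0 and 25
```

'and' returns the first falsy value (0, which is int)

int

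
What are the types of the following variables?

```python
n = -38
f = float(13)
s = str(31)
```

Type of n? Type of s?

n is int; s is str

int, str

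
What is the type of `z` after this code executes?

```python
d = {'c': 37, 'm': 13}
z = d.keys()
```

.keys() returns a dict_keys view object

dict_keys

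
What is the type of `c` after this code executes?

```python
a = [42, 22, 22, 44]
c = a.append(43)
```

list.append() returns None (mutates in place)

NoneType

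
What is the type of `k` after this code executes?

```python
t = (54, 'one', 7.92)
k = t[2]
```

Index 2 of tuple is 7.92 which is float

float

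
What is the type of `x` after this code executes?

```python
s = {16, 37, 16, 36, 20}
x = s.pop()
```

Popping from a set of ints returns int

int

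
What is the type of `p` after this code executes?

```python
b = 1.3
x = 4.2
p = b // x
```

float // float returns float (floor division preserves float type)

float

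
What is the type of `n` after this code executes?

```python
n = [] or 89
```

'or' returns first truthy value (89, which is int)

int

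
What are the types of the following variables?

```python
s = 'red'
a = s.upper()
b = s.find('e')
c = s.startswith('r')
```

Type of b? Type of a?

str.find() returns int; str.upper() returns str

int, str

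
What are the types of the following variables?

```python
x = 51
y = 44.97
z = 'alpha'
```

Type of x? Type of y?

x is int; y is float

int, float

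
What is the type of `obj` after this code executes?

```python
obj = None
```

None has type NoneType

NoneType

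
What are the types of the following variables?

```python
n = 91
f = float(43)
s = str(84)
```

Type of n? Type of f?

n is int; f is float

int, float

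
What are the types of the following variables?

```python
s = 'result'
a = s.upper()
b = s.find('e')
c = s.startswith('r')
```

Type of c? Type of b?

str.startswith() returns bool; str.find() returns int

bool, int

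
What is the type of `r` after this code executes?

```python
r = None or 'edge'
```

'or' with None returns the other value ('edge', str)

str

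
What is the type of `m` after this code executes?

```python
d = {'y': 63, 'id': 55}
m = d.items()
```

dict.items() returns a dict_items view

dict_items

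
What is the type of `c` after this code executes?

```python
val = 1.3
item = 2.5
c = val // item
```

float // float returns float (floor division preserves float type)

float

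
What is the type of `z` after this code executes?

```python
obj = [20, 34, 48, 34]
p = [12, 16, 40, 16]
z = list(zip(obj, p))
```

list(zip(...)) returns a list of tuples

list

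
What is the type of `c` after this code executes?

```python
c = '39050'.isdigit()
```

str.isdigit() returns bool

bool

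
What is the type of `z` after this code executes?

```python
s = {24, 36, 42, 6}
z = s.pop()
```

Popping from a set of ints returns int

int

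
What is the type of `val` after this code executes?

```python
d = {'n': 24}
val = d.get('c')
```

dict.get() returns None when key 'c' is not found and no default given

NoneType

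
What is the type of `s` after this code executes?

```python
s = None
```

None has type NoneType

NoneType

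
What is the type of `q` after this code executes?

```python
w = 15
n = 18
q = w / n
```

int / int always returns float in Python 3 (15 / 18 = 0.833333)

float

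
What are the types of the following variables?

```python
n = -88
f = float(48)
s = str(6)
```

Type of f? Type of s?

f is float; s is str

float, str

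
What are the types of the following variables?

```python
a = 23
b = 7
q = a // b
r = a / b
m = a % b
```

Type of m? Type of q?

int % int returns int; int // int returns int

int, int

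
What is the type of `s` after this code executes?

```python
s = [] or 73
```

'or' returns first truthy value (73, which is int)

int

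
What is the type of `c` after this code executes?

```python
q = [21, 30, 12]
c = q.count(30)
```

list.count() returns int

int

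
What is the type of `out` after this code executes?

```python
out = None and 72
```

'and' returns first falsy value (None)

NoneType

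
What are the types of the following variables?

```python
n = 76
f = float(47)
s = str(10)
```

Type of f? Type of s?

f is float; s is str

float, str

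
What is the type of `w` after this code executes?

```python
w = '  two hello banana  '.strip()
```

str.strip() returns str

str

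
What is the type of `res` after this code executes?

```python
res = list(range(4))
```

list(range(...)) returns list

list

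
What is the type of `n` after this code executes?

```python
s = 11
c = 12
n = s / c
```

int / int always returns float in Python 3 (11 / 12 = 0.916667)

float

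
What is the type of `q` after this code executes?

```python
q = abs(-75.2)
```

abs() of float returns float

float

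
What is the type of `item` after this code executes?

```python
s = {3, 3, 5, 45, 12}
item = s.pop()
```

Popping from a set of ints returns int

int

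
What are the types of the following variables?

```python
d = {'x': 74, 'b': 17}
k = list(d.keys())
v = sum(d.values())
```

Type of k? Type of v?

list(...) returns list; sum of int values returns int

list, int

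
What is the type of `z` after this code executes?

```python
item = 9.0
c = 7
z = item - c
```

float - int returns float (9.0 - 7 = 2.0)

float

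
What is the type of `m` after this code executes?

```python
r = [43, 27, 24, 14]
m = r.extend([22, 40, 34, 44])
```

list.extend() returns None

NoneType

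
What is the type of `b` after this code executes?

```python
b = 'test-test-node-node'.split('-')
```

str.split() returns list

list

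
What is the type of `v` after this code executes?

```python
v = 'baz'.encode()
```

str.encode() returns bytes

bytes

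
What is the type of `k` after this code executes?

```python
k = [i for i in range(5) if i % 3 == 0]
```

A list comprehension [...] produces a list

list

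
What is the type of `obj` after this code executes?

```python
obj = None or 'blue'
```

'or' with None returns the other value ('blue', str)

str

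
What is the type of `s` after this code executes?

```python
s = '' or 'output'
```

'or' returns first truthy value ('output', which is str)

str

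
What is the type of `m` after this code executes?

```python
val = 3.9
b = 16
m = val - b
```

float - int returns float (3.9 - 16 = -12.1)

float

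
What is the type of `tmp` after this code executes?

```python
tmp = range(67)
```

range() returns a range object

range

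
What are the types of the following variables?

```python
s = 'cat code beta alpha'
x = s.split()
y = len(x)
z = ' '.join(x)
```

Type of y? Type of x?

len() returns int; str.split() returns list

int, list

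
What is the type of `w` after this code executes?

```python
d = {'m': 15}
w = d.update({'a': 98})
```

dict.update() returns None

NoneType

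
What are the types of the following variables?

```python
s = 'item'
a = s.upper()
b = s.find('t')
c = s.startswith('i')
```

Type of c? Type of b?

str.startswith() returns bool; str.find() returns int

bool, int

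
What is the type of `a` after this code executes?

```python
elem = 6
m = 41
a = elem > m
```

Comparison operators return bool

bool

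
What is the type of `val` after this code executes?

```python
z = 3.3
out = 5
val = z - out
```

float - int returns float (3.3 - 5 = -1.7)

float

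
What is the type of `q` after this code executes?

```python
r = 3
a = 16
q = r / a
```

int / int always returns float in Python 3 (3 / 16 = 0.1875)

float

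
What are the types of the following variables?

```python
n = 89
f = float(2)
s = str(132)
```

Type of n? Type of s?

n is int; s is str

int, str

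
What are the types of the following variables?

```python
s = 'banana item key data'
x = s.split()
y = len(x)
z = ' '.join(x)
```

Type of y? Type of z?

len() returns int; str.join() returns str

int, str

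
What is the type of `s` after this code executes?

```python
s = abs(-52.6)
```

abs() of float returns float

float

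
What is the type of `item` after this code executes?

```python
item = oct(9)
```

oct() returns str representation

str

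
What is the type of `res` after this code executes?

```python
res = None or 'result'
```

'or' with None returns the other value ('result', str)

str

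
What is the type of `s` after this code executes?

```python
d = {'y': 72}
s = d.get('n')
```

dict.get() returns None when key 'n' is not found and no default given

NoneType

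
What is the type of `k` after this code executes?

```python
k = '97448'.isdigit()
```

str.isdigit() returns bool

bool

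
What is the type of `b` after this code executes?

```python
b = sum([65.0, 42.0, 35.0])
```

sum() of floats returns float

float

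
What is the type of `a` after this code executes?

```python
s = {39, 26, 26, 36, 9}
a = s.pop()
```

Popping from a set of ints returns int

int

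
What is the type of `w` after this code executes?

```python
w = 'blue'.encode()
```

str.encode() returns bytes

bytes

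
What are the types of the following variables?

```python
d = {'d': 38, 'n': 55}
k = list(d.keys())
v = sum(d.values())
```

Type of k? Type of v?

list(...) returns list; sum of int values returns int

list, int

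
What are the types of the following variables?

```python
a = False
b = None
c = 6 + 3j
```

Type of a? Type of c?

a is bool; c is complex

bool, complex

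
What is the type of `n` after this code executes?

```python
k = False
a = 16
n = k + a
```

bool + int returns int (False is 0, so 0 + 16 = 16)

int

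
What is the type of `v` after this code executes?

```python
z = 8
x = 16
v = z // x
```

int // int returns int (8 // 16 = 0)

int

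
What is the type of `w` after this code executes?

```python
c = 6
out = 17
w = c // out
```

int // int returns int (6 // 17 = 0)

int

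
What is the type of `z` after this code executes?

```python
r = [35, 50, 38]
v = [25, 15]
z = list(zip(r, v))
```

list(zip(...)) returns a list of tuples

list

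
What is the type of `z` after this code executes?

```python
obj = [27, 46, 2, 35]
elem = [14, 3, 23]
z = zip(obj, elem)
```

zip() returns a zip iterator object

zip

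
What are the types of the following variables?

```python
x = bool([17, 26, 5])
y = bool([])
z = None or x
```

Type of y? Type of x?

bool() returns bool; bool() returns bool

bool, bool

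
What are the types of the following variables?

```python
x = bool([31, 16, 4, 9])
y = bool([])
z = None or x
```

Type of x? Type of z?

bool() returns bool; None or <bool> returns the bool

bool, bool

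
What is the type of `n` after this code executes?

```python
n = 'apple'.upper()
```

str.upper() returns str

str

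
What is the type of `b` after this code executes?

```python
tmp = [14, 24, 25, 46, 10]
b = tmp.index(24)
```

list.index() returns int

int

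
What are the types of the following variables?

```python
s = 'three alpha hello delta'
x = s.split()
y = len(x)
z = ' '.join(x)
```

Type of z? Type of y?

str.join() returns str; len() returns int

str, int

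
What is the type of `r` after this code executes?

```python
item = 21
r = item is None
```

'is' comparison returns bool

bool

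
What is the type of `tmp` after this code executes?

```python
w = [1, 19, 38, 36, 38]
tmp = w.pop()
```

list.pop() returns the popped element (int here)

int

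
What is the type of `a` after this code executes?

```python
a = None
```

None has type NoneType

NoneType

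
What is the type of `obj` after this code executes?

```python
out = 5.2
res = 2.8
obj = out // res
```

float // float returns float (floor division preserves float type)

float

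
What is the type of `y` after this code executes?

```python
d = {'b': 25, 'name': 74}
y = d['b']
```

Accessing dict[str, int] with key 'b' returns int value 25

int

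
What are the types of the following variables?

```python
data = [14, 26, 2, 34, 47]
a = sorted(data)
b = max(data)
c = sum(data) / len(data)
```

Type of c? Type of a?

int / int returns float; sorted() returns list

float, list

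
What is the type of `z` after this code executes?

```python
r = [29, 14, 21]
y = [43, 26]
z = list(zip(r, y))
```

list(zip(...)) returns a list of tuples

list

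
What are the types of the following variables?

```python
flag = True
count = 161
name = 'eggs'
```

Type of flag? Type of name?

flag is bool; name is str

bool, str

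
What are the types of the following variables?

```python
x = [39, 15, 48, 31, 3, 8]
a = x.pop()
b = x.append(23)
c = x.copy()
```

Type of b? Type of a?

list.append() returns None; list.pop() returns the element (int)

NoneType, int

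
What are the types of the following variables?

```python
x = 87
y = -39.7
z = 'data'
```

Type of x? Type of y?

x is int; y is float

int, float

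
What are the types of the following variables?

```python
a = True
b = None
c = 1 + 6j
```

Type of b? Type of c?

b is NoneType; c is complex

NoneType, complex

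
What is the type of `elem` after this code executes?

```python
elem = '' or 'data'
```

'or' returns first truthy value ('data', which is str)

str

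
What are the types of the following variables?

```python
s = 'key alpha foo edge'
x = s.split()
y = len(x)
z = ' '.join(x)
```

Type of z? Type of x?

str.join() returns str; str.split() returns list

str, list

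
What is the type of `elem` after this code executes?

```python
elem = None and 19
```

'and' returns first falsy value (None)

NoneType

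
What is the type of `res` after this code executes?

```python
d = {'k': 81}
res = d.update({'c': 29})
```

dict.update() returns None

NoneType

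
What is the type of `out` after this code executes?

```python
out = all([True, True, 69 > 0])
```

all() returns bool

bool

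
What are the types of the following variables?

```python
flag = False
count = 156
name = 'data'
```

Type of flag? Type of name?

flag is bool; name is str

bool, str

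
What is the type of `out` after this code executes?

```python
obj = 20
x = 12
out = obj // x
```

int // int returns int (20 // 12 = 1)

int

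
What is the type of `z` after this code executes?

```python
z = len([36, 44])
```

len() always returns int

int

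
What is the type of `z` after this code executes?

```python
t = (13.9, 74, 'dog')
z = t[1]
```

Index 1 of tuple is 74 which is int

int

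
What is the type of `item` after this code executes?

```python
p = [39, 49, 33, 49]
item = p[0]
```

Indexing a list of ints returns int (p[0] = 39)

int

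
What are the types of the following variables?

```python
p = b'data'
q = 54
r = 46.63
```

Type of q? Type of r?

q is int; r is float

int, float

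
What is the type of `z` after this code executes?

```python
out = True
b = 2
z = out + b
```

bool + int returns int (True is 1, so 1 + 2 = 3)

int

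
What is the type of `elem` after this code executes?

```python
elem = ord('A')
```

ord() returns int (Unicode code point)

int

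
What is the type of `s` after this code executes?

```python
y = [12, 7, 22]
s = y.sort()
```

list.sort() returns None (sorts in place)

NoneType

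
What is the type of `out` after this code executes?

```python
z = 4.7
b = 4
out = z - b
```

float - int returns float (4.7 - 4 = 0.7)

float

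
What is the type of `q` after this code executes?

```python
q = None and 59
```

'and' returns first falsy value (None)

NoneType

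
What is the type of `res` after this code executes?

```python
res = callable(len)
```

callable() returns bool

bool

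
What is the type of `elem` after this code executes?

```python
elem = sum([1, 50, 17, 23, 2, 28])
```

sum() of ints returns int

int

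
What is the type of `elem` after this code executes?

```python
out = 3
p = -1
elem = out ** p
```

int ** negative int returns float

float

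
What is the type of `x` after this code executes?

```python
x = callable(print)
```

callable() returns bool

bool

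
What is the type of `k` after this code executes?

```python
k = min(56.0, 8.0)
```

min() of floats returns float

float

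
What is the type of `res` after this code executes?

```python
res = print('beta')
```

print() returns None

NoneType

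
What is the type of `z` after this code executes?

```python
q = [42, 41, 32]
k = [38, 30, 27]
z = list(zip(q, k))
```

list(zip(...)) returns a list of tuples

list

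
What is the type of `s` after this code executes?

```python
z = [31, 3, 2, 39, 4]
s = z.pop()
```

list.pop() returns the popped element (int here)

int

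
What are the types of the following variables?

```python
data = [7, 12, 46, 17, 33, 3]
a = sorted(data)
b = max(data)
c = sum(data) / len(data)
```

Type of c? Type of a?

int / int returns float; sorted() returns list

float, list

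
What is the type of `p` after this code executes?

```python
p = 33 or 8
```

'or' returns the first truthy value (33, which is int)

int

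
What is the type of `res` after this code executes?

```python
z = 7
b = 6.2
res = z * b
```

int * float returns float (7 * 6.2 = 43.4)

float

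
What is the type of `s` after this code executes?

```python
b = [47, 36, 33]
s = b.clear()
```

list.clear() returns None

NoneType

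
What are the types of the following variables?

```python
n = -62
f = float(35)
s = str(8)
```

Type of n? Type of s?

n is int; s is str

int, str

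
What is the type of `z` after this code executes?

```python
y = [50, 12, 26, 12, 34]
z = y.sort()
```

list.sort() returns None (sorts in place)

NoneType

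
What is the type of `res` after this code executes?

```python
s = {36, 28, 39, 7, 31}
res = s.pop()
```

Popping from a set of ints returns int

int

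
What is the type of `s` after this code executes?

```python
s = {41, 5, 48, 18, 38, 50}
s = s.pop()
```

Popping from a set of ints returns int

int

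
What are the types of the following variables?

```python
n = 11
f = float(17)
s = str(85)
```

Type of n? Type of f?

n is int; f is float

int, float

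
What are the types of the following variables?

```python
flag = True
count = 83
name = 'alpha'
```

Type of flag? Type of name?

flag is bool; name is str

bool, str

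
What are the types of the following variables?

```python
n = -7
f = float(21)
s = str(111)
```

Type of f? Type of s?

f is float; s is str

float, str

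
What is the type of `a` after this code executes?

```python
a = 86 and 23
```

'and' returns the last value when all truthy (23, which is int)

int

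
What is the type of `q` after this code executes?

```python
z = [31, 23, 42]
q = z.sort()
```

list.sort() returns None (sorts in place)

NoneType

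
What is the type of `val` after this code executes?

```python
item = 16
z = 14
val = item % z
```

int % int returns int (16 % 14 = 2)

int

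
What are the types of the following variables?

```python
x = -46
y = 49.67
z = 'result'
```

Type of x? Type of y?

x is int; y is float

int, float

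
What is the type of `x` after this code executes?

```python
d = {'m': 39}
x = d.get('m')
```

dict.get() returns the value (int) when key is found

int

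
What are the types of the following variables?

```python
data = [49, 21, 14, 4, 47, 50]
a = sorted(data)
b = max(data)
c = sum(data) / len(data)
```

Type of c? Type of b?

int / int returns float; max of ints returns int

float, int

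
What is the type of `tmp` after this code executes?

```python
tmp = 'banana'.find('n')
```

str.find() returns int (index, or -1)

int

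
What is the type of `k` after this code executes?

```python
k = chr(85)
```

chr() returns str (single character)

str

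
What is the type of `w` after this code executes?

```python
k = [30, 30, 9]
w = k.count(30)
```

list.count() returns int

int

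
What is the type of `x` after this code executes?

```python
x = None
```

None has type NoneType

NoneType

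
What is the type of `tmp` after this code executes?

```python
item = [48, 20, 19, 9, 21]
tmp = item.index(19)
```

list.index() returns int

int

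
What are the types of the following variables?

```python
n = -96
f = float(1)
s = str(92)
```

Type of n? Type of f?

n is int; f is float

int, float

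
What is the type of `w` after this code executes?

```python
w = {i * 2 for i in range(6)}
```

A set comprehension {expr for x in iterable} produces a set

set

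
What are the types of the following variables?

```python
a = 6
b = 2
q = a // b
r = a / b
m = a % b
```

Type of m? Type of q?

int % int returns int; int // int returns int

int, int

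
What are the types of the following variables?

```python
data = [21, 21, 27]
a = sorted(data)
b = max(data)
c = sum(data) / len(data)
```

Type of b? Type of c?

max of ints returns int; int / int returns float

int, float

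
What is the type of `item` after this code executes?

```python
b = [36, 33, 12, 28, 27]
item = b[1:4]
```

Slicing a list always returns a list

list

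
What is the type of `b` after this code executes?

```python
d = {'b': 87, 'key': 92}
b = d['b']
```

Accessing dict[str, int] with key 'b' returns int value 87

int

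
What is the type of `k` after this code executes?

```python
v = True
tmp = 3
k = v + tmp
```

bool + int returns int (True is 1, so 1 + 3 = 4)

int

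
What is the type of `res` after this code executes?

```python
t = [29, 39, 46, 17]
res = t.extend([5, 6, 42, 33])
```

list.extend() returns None

NoneType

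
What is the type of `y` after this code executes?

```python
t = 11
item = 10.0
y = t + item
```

int + float returns float (11 + 10.0 = 21.0)

float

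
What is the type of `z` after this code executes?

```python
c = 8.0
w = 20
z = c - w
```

float - int returns float (8.0 - 20 = -12.0)

float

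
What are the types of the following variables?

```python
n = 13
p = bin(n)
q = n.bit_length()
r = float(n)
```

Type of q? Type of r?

int.bit_length() returns int; float() returns float

int, float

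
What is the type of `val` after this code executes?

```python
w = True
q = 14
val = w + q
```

bool + int returns int (True is 1, so 1 + 14 = 15)

int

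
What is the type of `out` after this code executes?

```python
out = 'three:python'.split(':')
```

str.split() returns list

list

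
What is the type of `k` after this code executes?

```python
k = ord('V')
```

ord() returns int (Unicode code point)

int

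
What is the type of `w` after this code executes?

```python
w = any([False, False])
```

any() returns bool

bool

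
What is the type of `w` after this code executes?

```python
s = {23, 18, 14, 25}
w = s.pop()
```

Popping from a set of ints returns int

int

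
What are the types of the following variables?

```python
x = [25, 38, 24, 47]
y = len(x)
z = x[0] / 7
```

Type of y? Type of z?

len() returns int; int / int returns float

int, float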